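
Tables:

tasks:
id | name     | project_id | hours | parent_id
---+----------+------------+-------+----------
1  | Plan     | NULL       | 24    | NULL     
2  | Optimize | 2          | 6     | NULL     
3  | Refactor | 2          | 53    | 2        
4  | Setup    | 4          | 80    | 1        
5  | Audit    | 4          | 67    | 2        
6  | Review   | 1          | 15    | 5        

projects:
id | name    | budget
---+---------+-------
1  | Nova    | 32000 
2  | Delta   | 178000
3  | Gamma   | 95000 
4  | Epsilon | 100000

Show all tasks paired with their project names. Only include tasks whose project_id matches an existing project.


INNER JOIN keeps only tasks rows whose project_id matches an id in projects. Walk through each task:
  - task 1 (Plan): project_id=NULL, no match -> dropped
  - task 2 (Optimize): project_id=2 -> matches Delta
  - task 3 (Refactor): project_id=2 -> matches Delta
  - task 4 (Setup): project_id=4 -> matches Epsilon
  - task 5 (Audit): project_id=4 -> matches Epsilon
  - task 6 (Review): project_id=1 -> matches Nova
So 1 of 6 rows is dropped.

SQL:
SELECT a.name, b.name AS project
FROM tasks a
INNER JOIN projects b ON a.project_id = b.id

Result:
name     | project
---------+--------
Optimize | Delta  
Refactor | Delta  
Setup    | Epsilon
Audit    | Epsilon
Review   | Nova   


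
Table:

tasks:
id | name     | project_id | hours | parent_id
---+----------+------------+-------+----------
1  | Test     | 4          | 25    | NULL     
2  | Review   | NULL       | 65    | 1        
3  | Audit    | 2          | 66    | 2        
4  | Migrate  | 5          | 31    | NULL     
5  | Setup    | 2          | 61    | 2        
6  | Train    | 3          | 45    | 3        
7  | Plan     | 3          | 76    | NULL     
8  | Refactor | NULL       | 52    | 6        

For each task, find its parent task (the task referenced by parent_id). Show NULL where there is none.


This is a self-join: tasks is joined to a second copy of itself, matching each row's parent_id to another row's id. Use LEFT JOIN so rows with parent_id=NULL are kept.
  - task 1 (Test): parent_id=NULL -> NULL
  - task 2 (Review): parent_id=1 -> Test
  - task 3 (Audit): parent_id=2 -> Review
  - task 4 (Migrate): parent_id=NULL -> NULL
  - task 5 (Setup): parent_id=2 -> Review
  - task 6 (Train): parent_id=3 -> Audit
  - task 7 (Plan): parent_id=NULL -> NULL
  - task 8 (Refactor): parent_id=6 -> Train

SQL:
SELECT a.name AS item, b.name AS parent
FROM tasks a
LEFT JOIN tasks b ON a.parent_id = b.id

Result:
item     | parent
---------+-------
Test     | NULL  
Review   | Test  
Audit    | Review
Migrate  | NULL  
Setup    | Review
Train    | Audit 
Plan     | NULL  
Refactor | Train 


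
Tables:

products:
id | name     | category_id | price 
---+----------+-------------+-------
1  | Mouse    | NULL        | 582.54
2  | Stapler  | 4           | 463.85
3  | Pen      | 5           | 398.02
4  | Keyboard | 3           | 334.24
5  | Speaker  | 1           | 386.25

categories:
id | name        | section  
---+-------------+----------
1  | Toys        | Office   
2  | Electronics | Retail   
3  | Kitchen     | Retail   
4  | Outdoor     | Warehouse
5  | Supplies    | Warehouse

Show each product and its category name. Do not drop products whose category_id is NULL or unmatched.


LEFT JOIN keeps every row from products (the left table); where category_id has no match in categories, the category columns become NULL. Walk through each product:
  - product 1 (Mouse): category_id=NULL, no match -> kept with NULL
  - product 2 (Stapler): category_id=4 -> matches Outdoor
  - product 3 (Pen): category_id=5 -> matches Supplies
  - product 4 (Keyboard): category_id=3 -> matches Kitchen
  - product 5 (Speaker): category_id=1 -> matches Toys
All 5 rows appear; 1 has NULL category.

SQL:
SELECT a.name, b.name AS category
FROM products a
LEFT JOIN categories b ON a.category_id = b.id

Result:
name     | category
---------+---------
Mouse    | NULL    
Stapler  | Outdoor 
Pen      | Supplies
Keyboard | Kitchen 
Speaker  | Toys    


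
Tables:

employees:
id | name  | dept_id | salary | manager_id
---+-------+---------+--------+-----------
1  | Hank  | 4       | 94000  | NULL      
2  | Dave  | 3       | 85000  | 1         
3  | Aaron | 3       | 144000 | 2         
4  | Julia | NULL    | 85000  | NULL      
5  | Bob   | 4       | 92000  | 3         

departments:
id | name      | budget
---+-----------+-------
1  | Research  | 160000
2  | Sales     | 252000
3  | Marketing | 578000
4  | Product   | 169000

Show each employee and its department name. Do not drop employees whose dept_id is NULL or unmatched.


LEFT JOIN keeps every row from employees (the left table); where dept_id has no match in departments, the department columns become NULL. Walk through each employee:
  - employee 1 (Hank): dept_id=4 -> matches Product
  - employee 2 (Dave): dept_id=3 -> matches Marketing
  - employee 3 (Aaron): dept_id=3 -> matches Marketing
  - employee 4 (Julia): dept_id=NULL, no match -> kept with NULL
  - employee 5 (Bob): dept_id=4 -> matches Product
All 5 rows appear; 1 has NULL department.

SQL:
SELECT a.name, b.name AS department
FROM employees a
LEFT JOIN departments b ON a.dept_id = b.id

Result:
name  | department
------+-----------
Hank  | Product   
Dave  | Marketing 
Aaron | Marketing 
Julia | NULL      
Bob   | Product   


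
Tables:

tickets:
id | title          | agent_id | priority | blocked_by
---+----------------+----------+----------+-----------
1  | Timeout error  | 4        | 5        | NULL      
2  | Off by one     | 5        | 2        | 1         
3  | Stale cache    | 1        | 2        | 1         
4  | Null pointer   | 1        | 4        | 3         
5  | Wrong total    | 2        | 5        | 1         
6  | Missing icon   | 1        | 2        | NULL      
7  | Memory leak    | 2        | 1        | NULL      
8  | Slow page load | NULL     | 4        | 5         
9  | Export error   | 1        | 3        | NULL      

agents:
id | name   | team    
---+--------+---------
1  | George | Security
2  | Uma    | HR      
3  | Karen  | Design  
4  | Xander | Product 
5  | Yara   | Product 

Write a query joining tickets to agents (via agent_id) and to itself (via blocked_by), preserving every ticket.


Two LEFT JOINs from the same base table tickets: one to agents via agent_id, one to tickets itself via blocked_by. Both are LEFT so every ticket is preserved.
Match against agents:
  - ticket 1 (Timeout error): agent_id=4 -> matches Xander
  - ticket 2 (Off by one): agent_id=5 -> matches Yara
  - ticket 3 (Stale cache): agent_id=1 -> matches George
  - ticket 4 (Null pointer): agent_id=1 -> matches George
  - ticket 5 (Wrong total): agent_id=2 -> matches Uma
  - ticket 6 (Missing icon): agent_id=1 -> matches George
  - ticket 7 (Memory leak): agent_id=2 -> matches Uma
  - ticket 8 (Slow page load): agent_id=NULL, no match -> kept with NULL
  - ticket 9 (Export error): agent_id=1 -> matches George
Match against tickets (self):
  - ticket 1 (Timeout error): blocked_by=NULL -> NULL
  - ticket 2 (Off by one): blocked_by=1 -> Timeout error
  - ticket 3 (Stale cache): blocked_by=1 -> Timeout error
  - ticket 4 (Null pointer): blocked_by=3 -> Stale cache
  - ticket 5 (Wrong total): blocked_by=1 -> Timeout error
  - ticket 6 (Missing icon): blocked_by=NULL -> NULL
  - ticket 7 (Memory leak): blocked_by=NULL -> NULL
  - ticket 8 (Slow page load): blocked_by=5 -> Wrong total
  - ticket 9 (Export error): blocked_by=NULL -> NULL

SQL:
SELECT a.title, b.name AS agent, c.title AS blocked_by
FROM tickets a
LEFT JOIN agents b ON a.agent_id = b.id
LEFT JOIN tickets c ON a.blocked_by = c.id

Result:
title          | agent  | blocked_by   
---------------+--------+--------------
Timeout error  | Xander | NULL         
Off by one     | Yara   | Timeout error
Stale cache    | George | Timeout error
Null pointer   | George | Stale cache  
Wrong total    | Uma    | Timeout error
Missing icon   | George | NULL         
Memory leak    | Uma    | NULL         
Slow page load | NULL   | Wrong total  
Export error   | George | NULL         


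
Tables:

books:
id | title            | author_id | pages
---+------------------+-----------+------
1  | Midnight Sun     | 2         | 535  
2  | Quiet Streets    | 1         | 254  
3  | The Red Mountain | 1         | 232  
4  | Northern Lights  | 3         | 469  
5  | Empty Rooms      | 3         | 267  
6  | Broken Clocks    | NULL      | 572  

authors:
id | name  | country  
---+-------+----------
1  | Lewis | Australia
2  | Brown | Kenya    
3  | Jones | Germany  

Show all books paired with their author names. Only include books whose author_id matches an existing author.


INNER JOIN keeps only books rows whose author_id matches an id in authors. Walk through each book:
  - book 1 (Midnight Sun): author_id=2 -> matches Brown
  - book 2 (Quiet Streets): author_id=1 -> matches Lewis
  - book 3 (The Red Mountain): author_id=1 -> matches Lewis
  - book 4 (Northern Lights): author_id=3 -> matches Jones
  - book 5 (Empty Rooms): author_id=3 -> matches Jones
  - book 6 (Broken Clocks): author_id=NULL, no match -> dropped
So 1 of 6 rows is dropped.

SQL:
SELECT a.title, b.name AS author
FROM books a
INNER JOIN authors b ON a.author_id = b.id

Result:
title            | author
-----------------+-------
Midnight Sun     | Brown 
Quiet Streets    | Lewis 
The Red Mountain | Lewis 
Northern Lights  | Jones 
Empty Rooms      | Jones 


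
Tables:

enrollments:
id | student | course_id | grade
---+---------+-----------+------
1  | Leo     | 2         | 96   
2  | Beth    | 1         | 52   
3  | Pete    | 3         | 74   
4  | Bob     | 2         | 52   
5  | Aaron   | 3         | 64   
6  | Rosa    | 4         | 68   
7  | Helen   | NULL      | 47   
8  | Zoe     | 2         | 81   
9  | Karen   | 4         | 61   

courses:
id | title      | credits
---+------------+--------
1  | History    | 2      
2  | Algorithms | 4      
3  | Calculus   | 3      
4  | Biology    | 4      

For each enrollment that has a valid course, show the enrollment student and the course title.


INNER JOIN keeps only enrollments rows whose course_id matches an id in courses. Walk through each enrollment:
  - enrollment 1 (Leo): course_id=2 -> matches Algorithms
  - enrollment 2 (Beth): course_id=1 -> matches History
  - enrollment 3 (Pete): course_id=3 -> matches Calculus
  - enrollment 4 (Bob): course_id=2 -> matches Algorithms
  - enrollment 5 (Aaron): course_id=3 -> matches Calculus
  - enrollment 6 (Rosa): course_id=4 -> matches Biology
  - enrollment 7 (Helen): course_id=NULL, no match -> dropped
  - enrollment 8 (Zoe): course_id=2 -> matches Algorithms
  - enrollment 9 (Karen): course_id=4 -> matches Biology
So 1 of 9 rows is dropped.

SQL:
SELECT a.student, b.title AS course
FROM enrollments a
INNER JOIN courses b ON a.course_id = b.id

Result:
student | course    
--------+-----------
Leo     | Algorithms
Beth    | History   
Pete    | Calculus  
Bob     | Algorithms
Aaron   | Calculus  
Rosa    | Biology   
Zoe     | Algorithms
Karen   | Biology   


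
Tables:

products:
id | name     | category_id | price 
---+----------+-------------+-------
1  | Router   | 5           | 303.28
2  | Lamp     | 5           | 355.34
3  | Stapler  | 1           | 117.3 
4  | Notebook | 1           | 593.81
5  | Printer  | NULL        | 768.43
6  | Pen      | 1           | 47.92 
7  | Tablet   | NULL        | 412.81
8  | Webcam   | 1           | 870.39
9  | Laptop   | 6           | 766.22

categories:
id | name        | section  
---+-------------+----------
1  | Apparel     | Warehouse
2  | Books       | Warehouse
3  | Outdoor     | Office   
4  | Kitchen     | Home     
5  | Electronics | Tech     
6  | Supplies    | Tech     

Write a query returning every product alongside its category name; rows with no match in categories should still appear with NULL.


LEFT JOIN keeps every row from products (the left table); where category_id has no match in categories, the category columns become NULL. Walk through each product:
  - product 1 (Router): category_id=5 -> matches Electronics
  - product 2 (Lamp): category_id=5 -> matches Electronics
  - product 3 (Stapler): category_id=1 -> matches Apparel
  - product 4 (Notebook): category_id=1 -> matches Apparel
  - product 5 (Printer): category_id=NULL, no match -> kept with NULL
  - product 6 (Pen): category_id=1 -> matches Apparel
  - product 7 (Tablet): category_id=NULL, no match -> kept with NULL
  - product 8 (Webcam): category_id=1 -> matches Apparel
  - product 9 (Laptop): category_id=6 -> matches Supplies
All 9 rows appear; 2 have NULL category.

SQL:
SELECT a.name, b.name AS category
FROM products a
LEFT JOIN categories b ON a.category_id = b.id

Result:
name     | category   
---------+------------
Router   | Electronics
Lamp     | Electronics
Stapler  | Apparel    
Notebook | Apparel    
Printer  | NULL       
Pen      | Apparel    
Tablet   | NULL       
Webcam   | Apparel    
Laptop   | Supplies   


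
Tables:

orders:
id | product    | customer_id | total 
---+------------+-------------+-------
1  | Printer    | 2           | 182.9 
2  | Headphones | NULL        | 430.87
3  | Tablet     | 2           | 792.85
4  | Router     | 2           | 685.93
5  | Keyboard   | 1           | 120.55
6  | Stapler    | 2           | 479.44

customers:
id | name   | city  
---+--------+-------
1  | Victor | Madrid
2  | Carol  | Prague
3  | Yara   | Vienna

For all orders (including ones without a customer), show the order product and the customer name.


LEFT JOIN keeps every row from orders (the left table); where customer_id has no match in customers, the customer columns become NULL. Walk through each order:
  - order 1 (Printer): customer_id=2 -> matches Carol
  - order 2 (Headphones): customer_id=NULL, no match -> kept with NULL
  - order 3 (Tablet): customer_id=2 -> matches Carol
  - order 4 (Router): customer_id=2 -> matches Carol
  - order 5 (Keyboard): customer_id=1 -> matches Victor
  - order 6 (Stapler): customer_id=2 -> matches Carol
All 6 rows appear; 1 has NULL customer.

SQL:
SELECT a.product, b.name AS customer
FROM orders a
LEFT JOIN customers b ON a.customer_id = b.id

Result:
product    | customer
-----------+---------
Printer    | Carol   
Headphones | NULL    
Tablet     | Carol   
Router     | Carol   
Keyboard   | Victor  
Stapler    | Carol   


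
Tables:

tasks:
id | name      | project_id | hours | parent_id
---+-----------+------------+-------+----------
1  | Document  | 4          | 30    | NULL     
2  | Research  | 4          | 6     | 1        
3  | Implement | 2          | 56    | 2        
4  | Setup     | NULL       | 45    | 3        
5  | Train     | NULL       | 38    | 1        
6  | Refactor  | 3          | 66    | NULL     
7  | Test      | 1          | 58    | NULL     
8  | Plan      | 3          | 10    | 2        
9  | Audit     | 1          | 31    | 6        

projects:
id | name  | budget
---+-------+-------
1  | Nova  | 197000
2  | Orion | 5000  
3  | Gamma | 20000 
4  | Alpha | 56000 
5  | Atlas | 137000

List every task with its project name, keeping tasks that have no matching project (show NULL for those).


LEFT JOIN keeps every row from tasks (the left table); where project_id has no match in projects, the project columns become NULL. Walk through each task:
  - task 1 (Document): project_id=4 -> matches Alpha
  - task 2 (Research): project_id=4 -> matches Alpha
  - task 3 (Implement): project_id=2 -> matches Orion
  - task 4 (Setup): project_id=NULL, no match -> kept with NULL
  - task 5 (Train): project_id=NULL, no match -> kept with NULL
  - task 6 (Refactor): project_id=3 -> matches Gamma
  - task 7 (Test): project_id=1 -> matches Nova
  - task 8 (Plan): project_id=3 -> matches Gamma
  - task 9 (Audit): project_id=1 -> matches Nova
All 9 rows appear; 2 have NULL project.

SQL:
SELECT a.name, b.name AS project
FROM tasks a
LEFT JOIN projects b ON a.project_id = b.id

Result:
name      | project
----------+--------
Document  | Alpha  
Research  | Alpha  
Implement | Orion  
Setup     | NULL   
Train     | NULL   
Refactor  | Gamma  
Test      | Nova   
Plan      | Gamma  
Audit     | Nova   


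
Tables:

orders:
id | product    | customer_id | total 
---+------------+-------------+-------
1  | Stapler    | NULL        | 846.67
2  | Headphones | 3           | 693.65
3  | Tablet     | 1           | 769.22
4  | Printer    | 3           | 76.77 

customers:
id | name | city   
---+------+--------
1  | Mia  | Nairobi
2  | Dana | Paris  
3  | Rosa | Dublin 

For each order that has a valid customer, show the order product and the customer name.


INNER JOIN keeps only orders rows whose customer_id matches an id in customers. Walk through each order:
  - order 1 (Stapler): customer_id=NULL, no match -> dropped
  - order 2 (Headphones): customer_id=3 -> matches Rosa
  - order 3 (Tablet): customer_id=1 -> matches Mia
  - order 4 (Printer): customer_id=3 -> matches Rosa
So 1 of 4 rows is dropped.

SQL:
SELECT a.product, b.name AS customer
FROM orders a
INNER JOIN customers b ON a.customer_id = b.id

Result:
product    | customer
-----------+---------
Headphones | Rosa    
Tablet     | Mia     
Printer    | Rosa    


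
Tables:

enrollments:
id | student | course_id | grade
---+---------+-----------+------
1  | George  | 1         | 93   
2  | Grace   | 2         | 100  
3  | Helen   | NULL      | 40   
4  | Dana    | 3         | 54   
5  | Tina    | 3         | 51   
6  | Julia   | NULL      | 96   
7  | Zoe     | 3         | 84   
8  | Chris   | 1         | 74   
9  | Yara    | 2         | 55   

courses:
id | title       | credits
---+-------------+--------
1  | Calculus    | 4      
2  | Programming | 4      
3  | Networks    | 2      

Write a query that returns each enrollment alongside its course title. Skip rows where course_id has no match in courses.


INNER JOIN keeps only enrollments rows whose course_id matches an id in courses. Walk through each enrollment:
  - enrollment 1 (George): course_id=1 -> matches Calculus
  - enrollment 2 (Grace): course_id=2 -> matches Programming
  - enrollment 3 (Helen): course_id=NULL, no match -> dropped
  - enrollment 4 (Dana): course_id=3 -> matches Networks
  - enrollment 5 (Tina): course_id=3 -> matches Networks
  - enrollment 6 (Julia): course_id=NULL, no match -> dropped
  - enrollment 7 (Zoe): course_id=3 -> matches Networks
  - enrollment 8 (Chris): course_id=1 -> matches Calculus
  - enrollment 9 (Yara): course_id=2 -> matches Programming
So 2 of 9 rows are dropped.

SQL:
SELECT a.student, b.title AS course
FROM enrollments a
INNER JOIN courses b ON a.course_id = b.id

Result:
student | course     
--------+------------
George  | Calculus   
Grace   | Programming
Dana    | Networks   
Tina    | Networks   
Zoe     | Networks   
Chris   | Calculus   
Yara    | Programming


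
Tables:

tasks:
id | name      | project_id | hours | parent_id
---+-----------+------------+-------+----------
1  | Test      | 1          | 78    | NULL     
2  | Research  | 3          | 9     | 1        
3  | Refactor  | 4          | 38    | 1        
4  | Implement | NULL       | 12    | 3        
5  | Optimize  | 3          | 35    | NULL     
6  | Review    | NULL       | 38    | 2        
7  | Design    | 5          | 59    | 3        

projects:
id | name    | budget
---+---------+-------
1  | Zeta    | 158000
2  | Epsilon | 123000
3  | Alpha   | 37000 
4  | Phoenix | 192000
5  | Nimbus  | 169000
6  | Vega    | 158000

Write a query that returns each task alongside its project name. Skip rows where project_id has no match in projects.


INNER JOIN keeps only tasks rows whose project_id matches an id in projects. Walk through each task:
  - task 1 (Test): project_id=1 -> matches Zeta
  - task 2 (Research): project_id=3 -> matches Alpha
  - task 3 (Refactor): project_id=4 -> matches Phoenix
  - task 4 (Implement): project_id=NULL, no match -> dropped
  - task 5 (Optimize): project_id=3 -> matches Alpha
  - task 6 (Review): project_id=NULL, no match -> dropped
  - task 7 (Design): project_id=5 -> matches Nimbus
So 2 of 7 rows are dropped.

SQL:
SELECT a.name, b.name AS project
FROM tasks a
INNER JOIN projects b ON a.project_id = b.id

Result:
name     | project
---------+--------
Test     | Zeta   
Research | Alpha  
Refactor | Phoenix
Optimize | Alpha  
Design   | Nimbus 


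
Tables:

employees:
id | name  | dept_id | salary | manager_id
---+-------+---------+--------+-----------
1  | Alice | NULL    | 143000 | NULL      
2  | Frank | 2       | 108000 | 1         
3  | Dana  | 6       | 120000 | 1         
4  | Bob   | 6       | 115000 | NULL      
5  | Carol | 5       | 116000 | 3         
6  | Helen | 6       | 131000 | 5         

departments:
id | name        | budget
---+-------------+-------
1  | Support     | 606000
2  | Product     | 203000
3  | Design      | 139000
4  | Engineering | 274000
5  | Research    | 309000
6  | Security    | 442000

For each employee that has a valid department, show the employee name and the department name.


INNER JOIN keeps only employees rows whose dept_id matches an id in departments. Walk through each employee:
  - employee 1 (Alice): dept_id=NULL, no match -> dropped
  - employee 2 (Frank): dept_id=2 -> matches Product
  - employee 3 (Dana): dept_id=6 -> matches Security
  - employee 4 (Bob): dept_id=6 -> matches Security
  - employee 5 (Carol): dept_id=5 -> matches Research
  - employee 6 (Helen): dept_id=6 -> matches Security
So 1 of 6 rows is dropped.

SQL:
SELECT a.name, b.name AS department
FROM employees a
INNER JOIN departments b ON a.dept_id = b.id

Result:
name  | department
------+-----------
Frank | Product   
Dana  | Security  
Bob   | Security  
Carol | Research  
Helen | Security  


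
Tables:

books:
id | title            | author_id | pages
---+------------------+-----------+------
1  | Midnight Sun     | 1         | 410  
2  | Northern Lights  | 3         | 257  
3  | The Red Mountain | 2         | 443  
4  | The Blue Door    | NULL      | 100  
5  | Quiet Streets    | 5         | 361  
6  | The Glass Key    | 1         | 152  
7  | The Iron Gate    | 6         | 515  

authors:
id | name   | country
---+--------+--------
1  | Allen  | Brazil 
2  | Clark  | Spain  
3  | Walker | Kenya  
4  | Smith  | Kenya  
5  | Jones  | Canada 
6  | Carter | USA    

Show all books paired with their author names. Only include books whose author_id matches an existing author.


INNER JOIN keeps only books rows whose author_id matches an id in authors. Walk through each book:
  - book 1 (Midnight Sun): author_id=1 -> matches Allen
  - book 2 (Northern Lights): author_id=3 -> matches Walker
  - book 3 (The Red Mountain): author_id=2 -> matches Clark
  - book 4 (The Blue Door): author_id=NULL, no match -> dropped
  - book 5 (Quiet Streets): author_id=5 -> matches Jones
  - book 6 (The Glass Key): author_id=1 -> matches Allen
  - book 7 (The Iron Gate): author_id=6 -> matches Carter
So 1 of 7 rows is dropped.

SQL:
SELECT a.title, b.name AS author
FROM books a
INNER JOIN authors b ON a.author_id = b.id

Result:
title            | author
-----------------+-------
Midnight Sun     | Allen 
Northern Lights  | Walker
The Red Mountain | Clark 
Quiet Streets    | Jones 
The Glass Key    | Allen 
The Iron Gate    | Carter


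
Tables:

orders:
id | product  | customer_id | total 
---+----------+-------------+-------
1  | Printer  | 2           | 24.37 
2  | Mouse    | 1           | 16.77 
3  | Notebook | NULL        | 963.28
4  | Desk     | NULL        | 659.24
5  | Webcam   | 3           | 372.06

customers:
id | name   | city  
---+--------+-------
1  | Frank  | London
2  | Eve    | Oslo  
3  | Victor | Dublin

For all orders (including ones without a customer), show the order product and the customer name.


LEFT JOIN keeps every row from orders (the left table); where customer_id has no match in customers, the customer columns become NULL. Walk through each order:
  - order 1 (Printer): customer_id=2 -> matches Eve
  - order 2 (Mouse): customer_id=1 -> matches Frank
  - order 3 (Notebook): customer_id=NULL, no match -> kept with NULL
  - order 4 (Desk): customer_id=NULL, no match -> kept with NULL
  - order 5 (Webcam): customer_id=3 -> matches Victor
All 5 rows appear; 2 have NULL customer.

SQL:
SELECT a.product, b.name AS customer
FROM orders a
LEFT JOIN customers b ON a.customer_id = b.id

Result:
product  | customer
---------+---------
Printer  | Eve     
Mouse    | Frank   
Notebook | NULL    
Desk     | NULL    
Webcam   | Victor  


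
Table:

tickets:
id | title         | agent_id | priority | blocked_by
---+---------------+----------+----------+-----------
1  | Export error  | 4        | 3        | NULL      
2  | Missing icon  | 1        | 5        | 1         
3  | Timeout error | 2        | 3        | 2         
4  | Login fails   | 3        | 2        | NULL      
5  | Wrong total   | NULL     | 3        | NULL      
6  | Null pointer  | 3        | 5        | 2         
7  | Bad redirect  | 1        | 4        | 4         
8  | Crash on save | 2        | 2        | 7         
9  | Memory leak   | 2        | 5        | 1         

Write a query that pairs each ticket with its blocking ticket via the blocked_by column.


This is a self-join: tickets is joined to a second copy of itself, matching each row's blocked_by to another row's id. Use LEFT JOIN so rows with blocked_by=NULL are kept.
  - ticket 1 (Export error): blocked_by=NULL -> NULL
  - ticket 2 (Missing icon): blocked_by=1 -> Export error
  - ticket 3 (Timeout error): blocked_by=2 -> Missing icon
  - ticket 4 (Login fails): blocked_by=NULL -> NULL
  - ticket 5 (Wrong total): blocked_by=NULL -> NULL
  - ticket 6 (Null pointer): blocked_by=2 -> Missing icon
  - ticket 7 (Bad redirect): blocked_by=4 -> Login fails
  - ticket 8 (Crash on save): blocked_by=7 -> Bad redirect
  - ticket 9 (Memory leak): blocked_by=1 -> Export error

SQL:
SELECT a.title AS item, b.title AS blocked_by
FROM tickets a
LEFT JOIN tickets b ON a.blocked_by = b.id

Result:
item          | blocked_by  
--------------+-------------
Export error  | NULL        
Missing icon  | Export error
Timeout error | Missing icon
Login fails   | NULL        
Wrong total   | NULL        
Null pointer  | Missing icon
Bad redirect  | Login fails 
Crash on save | Bad redirect
Memory leak   | Export error


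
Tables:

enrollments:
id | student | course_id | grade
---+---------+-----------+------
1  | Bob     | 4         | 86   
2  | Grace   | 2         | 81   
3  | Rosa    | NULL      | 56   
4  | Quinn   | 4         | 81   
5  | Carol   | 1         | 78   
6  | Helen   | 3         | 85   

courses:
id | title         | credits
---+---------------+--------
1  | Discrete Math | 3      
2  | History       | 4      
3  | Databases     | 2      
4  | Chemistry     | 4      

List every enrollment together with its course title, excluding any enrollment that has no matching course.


INNER JOIN keeps only enrollments rows whose course_id matches an id in courses. Walk through each enrollment:
  - enrollment 1 (Bob): course_id=4 -> matches Chemistry
  - enrollment 2 (Grace): course_id=2 -> matches History
  - enrollment 3 (Rosa): course_id=NULL, no match -> dropped
  - enrollment 4 (Quinn): course_id=4 -> matches Chemistry
  - enrollment 5 (Carol): course_id=1 -> matches Discrete Math
  - enrollment 6 (Helen): course_id=3 -> matches Databases
So 1 of 6 rows is dropped.

SQL:
SELECT a.student, b.title AS course
FROM enrollments a
INNER JOIN courses b ON a.course_id = b.id

Result:
student | course       
--------+--------------
Bob     | Chemistry    
Grace   | History      
Quinn   | Chemistry    
Carol   | Discrete Math
Helen   | Databases    


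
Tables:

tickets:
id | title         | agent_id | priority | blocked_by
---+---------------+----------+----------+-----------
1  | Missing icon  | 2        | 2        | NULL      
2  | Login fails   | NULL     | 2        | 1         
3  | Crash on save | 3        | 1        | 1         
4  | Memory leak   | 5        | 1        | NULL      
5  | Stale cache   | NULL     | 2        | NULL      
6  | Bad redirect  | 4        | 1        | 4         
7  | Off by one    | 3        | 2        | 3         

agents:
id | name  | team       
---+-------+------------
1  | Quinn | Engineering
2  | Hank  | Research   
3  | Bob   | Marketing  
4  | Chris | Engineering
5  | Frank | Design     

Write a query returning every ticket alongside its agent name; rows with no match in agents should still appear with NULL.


LEFT JOIN keeps every row from tickets (the left table); where agent_id has no match in agents, the agent columns become NULL. Walk through each ticket:
  - ticket 1 (Missing icon): agent_id=2 -> matches Hank
  - ticket 2 (Login fails): agent_id=NULL, no match -> kept with NULL
  - ticket 3 (Crash on save): agent_id=3 -> matches Bob
  - ticket 4 (Memory leak): agent_id=5 -> matches Frank
  - ticket 5 (Stale cache): agent_id=NULL, no match -> kept with NULL
  - ticket 6 (Bad redirect): agent_id=4 -> matches Chris
  - ticket 7 (Off by one): agent_id=3 -> matches Bob
All 7 rows appear; 2 have NULL agent.

SQL:
SELECT a.title, b.name AS agent
FROM tickets a
LEFT JOIN agents b ON a.agent_id = b.id

Result:
title         | agent
--------------+------
Missing icon  | Hank 
Login fails   | NULL 
Crash on save | Bob  
Memory leak   | Frank
Stale cache   | NULL 
Bad redirect  | Chris
Off by one    | Bob  


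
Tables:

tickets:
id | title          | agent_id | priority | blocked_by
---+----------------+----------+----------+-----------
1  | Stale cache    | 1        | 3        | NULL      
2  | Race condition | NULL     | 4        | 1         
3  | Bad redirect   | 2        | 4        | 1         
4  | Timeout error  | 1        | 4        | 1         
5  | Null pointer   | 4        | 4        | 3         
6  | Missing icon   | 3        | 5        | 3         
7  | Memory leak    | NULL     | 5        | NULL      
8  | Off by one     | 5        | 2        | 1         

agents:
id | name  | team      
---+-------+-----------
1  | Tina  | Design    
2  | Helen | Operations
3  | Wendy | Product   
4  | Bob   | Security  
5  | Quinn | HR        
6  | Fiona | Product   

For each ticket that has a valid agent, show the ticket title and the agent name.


INNER JOIN keeps only tickets rows whose agent_id matches an id in agents. Walk through each ticket:
  - ticket 1 (Stale cache): agent_id=1 -> matches Tina
  - ticket 2 (Race condition): agent_id=NULL, no match -> dropped
  - ticket 3 (Bad redirect): agent_id=2 -> matches Helen
  - ticket 4 (Timeout error): agent_id=1 -> matches Tina
  - ticket 5 (Null pointer): agent_id=4 -> matches Bob
  - ticket 6 (Missing icon): agent_id=3 -> matches Wendy
  - ticket 7 (Memory leak): agent_id=NULL, no match -> dropped
  - ticket 8 (Off by one): agent_id=5 -> matches Quinn
So 2 of 8 rows are dropped.

SQL:
SELECT a.title, b.name AS agent
FROM tickets a
INNER JOIN agents b ON a.agent_id = b.id

Result:
title         | agent
--------------+------
Stale cache   | Tina 
Bad redirect  | Helen
Timeout error | Tina 
Null pointer  | Bob  
Missing icon  | Wendy
Off by one    | Quinn


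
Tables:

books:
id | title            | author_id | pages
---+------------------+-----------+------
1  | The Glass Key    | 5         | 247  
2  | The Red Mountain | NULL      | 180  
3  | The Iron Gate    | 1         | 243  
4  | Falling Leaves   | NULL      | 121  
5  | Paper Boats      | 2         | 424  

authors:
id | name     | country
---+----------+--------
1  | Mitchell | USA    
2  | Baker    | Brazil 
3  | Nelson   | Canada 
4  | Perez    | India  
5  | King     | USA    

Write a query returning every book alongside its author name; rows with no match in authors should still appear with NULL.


LEFT JOIN keeps every row from books (the left table); where author_id has no match in authors, the author columns become NULL. Walk through each book:
  - book 1 (The Glass Key): author_id=5 -> matches King
  - book 2 (The Red Mountain): author_id=NULL, no match -> kept with NULL
  - book 3 (The Iron Gate): author_id=1 -> matches Mitchell
  - book 4 (Falling Leaves): author_id=NULL, no match -> kept with NULL
  - book 5 (Paper Boats): author_id=2 -> matches Baker
All 5 rows appear; 2 have NULL author.

SQL:
SELECT a.title, b.name AS author
FROM books a
LEFT JOIN authors b ON a.author_id = b.id

Result:
title            | author  
-----------------+---------
The Glass Key    | King    
The Red Mountain | NULL    
The Iron Gate    | Mitchell
Falling Leaves   | NULL    
Paper Boats      | Baker   


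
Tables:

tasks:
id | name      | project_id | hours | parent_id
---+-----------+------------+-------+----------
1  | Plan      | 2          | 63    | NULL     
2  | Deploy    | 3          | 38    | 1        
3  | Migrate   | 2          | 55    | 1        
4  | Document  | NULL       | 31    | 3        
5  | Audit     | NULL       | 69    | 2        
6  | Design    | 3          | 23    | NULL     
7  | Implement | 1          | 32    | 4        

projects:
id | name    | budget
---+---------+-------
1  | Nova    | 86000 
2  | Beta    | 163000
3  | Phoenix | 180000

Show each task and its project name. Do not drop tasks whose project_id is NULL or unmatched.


LEFT JOIN keeps every row from tasks (the left table); where project_id has no match in projects, the project columns become NULL. Walk through each task:
  - task 1 (Plan): project_id=2 -> matches Beta
  - task 2 (Deploy): project_id=3 -> matches Phoenix
  - task 3 (Migrate): project_id=2 -> matches Beta
  - task 4 (Document): project_id=NULL, no match -> kept with NULL
  - task 5 (Audit): project_id=NULL, no match -> kept with NULL
  - task 6 (Design): project_id=3 -> matches Phoenix
  - task 7 (Implement): project_id=1 -> matches Nova
All 7 rows appear; 2 have NULL project.

SQL:
SELECT a.name, b.name AS project
FROM tasks a
LEFT JOIN projects b ON a.project_id = b.id

Result:
name      | project
----------+--------
Plan      | Beta   
Deploy    | Phoenix
Migrate   | Beta   
Document  | NULL   
Audit     | NULL   
Design    | Phoenix
Implement | Nova   


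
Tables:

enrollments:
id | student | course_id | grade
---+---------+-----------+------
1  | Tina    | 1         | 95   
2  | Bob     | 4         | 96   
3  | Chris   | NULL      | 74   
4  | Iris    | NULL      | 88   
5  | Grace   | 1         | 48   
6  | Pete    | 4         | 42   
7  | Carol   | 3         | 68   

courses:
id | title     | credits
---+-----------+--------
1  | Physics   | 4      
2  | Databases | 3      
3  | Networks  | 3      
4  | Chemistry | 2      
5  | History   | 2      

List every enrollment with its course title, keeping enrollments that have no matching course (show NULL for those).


LEFT JOIN keeps every row from enrollments (the left table); where course_id has no match in courses, the course columns become NULL. Walk through each enrollment:
  - enrollment 1 (Tina): course_id=1 -> matches Physics
  - enrollment 2 (Bob): course_id=4 -> matches Chemistry
  - enrollment 3 (Chris): course_id=NULL, no match -> kept with NULL
  - enrollment 4 (Iris): course_id=NULL, no match -> kept with NULL
  - enrollment 5 (Grace): course_id=1 -> matches Physics
  - enrollment 6 (Pete): course_id=4 -> matches Chemistry
  - enrollment 7 (Carol): course_id=3 -> matches Networks
All 7 rows appear; 2 have NULL course.

SQL:
SELECT a.student, b.title AS course
FROM enrollments a
LEFT JOIN courses b ON a.course_id = b.id

Result:
student | course   
--------+----------
Tina    | Physics  
Bob     | Chemistry
Chris   | NULL     
Iris    | NULL     
Grace   | Physics  
Pete    | Chemistry
Carol   | Networks 


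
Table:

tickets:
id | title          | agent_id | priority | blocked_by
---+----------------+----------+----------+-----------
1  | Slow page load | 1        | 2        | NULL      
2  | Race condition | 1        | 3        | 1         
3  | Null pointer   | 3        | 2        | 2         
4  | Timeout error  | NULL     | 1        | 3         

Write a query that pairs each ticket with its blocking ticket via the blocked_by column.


This is a self-join: tickets is joined to a second copy of itself, matching each row's blocked_by to another row's id. Use LEFT JOIN so rows with blocked_by=NULL are kept.
  - ticket 1 (Slow page load): blocked_by=NULL -> NULL
  - ticket 2 (Race condition): blocked_by=1 -> Slow page load
  - ticket 3 (Null pointer): blocked_by=2 -> Race condition
  - ticket 4 (Timeout error): blocked_by=3 -> Null pointer

SQL:
SELECT a.title AS item, b.title AS blocked_by
FROM tickets a
LEFT JOIN tickets b ON a.blocked_by = b.id

Result:
item           | blocked_by    
---------------+---------------
Slow page load | NULL          
Race condition | Slow page load
Null pointer   | Race condition
Timeout error  | Null pointer  


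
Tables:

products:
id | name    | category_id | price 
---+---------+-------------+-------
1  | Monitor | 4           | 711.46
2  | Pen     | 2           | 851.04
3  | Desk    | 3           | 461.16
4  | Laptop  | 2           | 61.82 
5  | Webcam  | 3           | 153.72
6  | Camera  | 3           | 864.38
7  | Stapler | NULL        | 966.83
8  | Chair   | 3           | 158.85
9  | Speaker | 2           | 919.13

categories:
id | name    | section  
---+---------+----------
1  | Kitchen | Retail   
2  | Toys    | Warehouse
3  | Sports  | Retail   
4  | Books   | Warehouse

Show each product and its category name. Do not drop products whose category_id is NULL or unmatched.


LEFT JOIN keeps every row from products (the left table); where category_id has no match in categories, the category columns become NULL. Walk through each product:
  - product 1 (Monitor): category_id=4 -> matches Books
  - product 2 (Pen): category_id=2 -> matches Toys
  - product 3 (Desk): category_id=3 -> matches Sports
  - product 4 (Laptop): category_id=2 -> matches Toys
  - product 5 (Webcam): category_id=3 -> matches Sports
  - product 6 (Camera): category_id=3 -> matches Sports
  - product 7 (Stapler): category_id=NULL, no match -> kept with NULL
  - product 8 (Chair): category_id=3 -> matches Sports
  - product 9 (Speaker): category_id=2 -> matches Toys
All 9 rows appear; 1 has NULL category.

SQL:
SELECT a.name, b.name AS category
FROM products a
LEFT JOIN categories b ON a.category_id = b.id

Result:
name    | category
--------+---------
Monitor | Books   
Pen     | Toys    
Desk    | Sports  
Laptop  | Toys    
Webcam  | Sports  
Camera  | Sports  
Stapler | NULL    
Chair   | Sports  
Speaker | Toys    


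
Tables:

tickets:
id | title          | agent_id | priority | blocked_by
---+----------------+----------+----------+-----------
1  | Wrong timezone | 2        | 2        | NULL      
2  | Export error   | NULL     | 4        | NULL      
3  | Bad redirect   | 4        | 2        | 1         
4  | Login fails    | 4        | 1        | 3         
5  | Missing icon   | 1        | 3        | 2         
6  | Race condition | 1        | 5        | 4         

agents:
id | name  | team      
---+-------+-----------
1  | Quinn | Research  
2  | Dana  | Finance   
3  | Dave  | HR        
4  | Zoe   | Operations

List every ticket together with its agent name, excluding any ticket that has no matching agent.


INNER JOIN keeps only tickets rows whose agent_id matches an id in agents. Walk through each ticket:
  - ticket 1 (Wrong timezone): agent_id=2 -> matches Dana
  - ticket 2 (Export error): agent_id=NULL, no match -> dropped
  - ticket 3 (Bad redirect): agent_id=4 -> matches Zoe
  - ticket 4 (Login fails): agent_id=4 -> matches Zoe
  - ticket 5 (Missing icon): agent_id=1 -> matches Quinn
  - ticket 6 (Race condition): agent_id=1 -> matches Quinn
So 1 of 6 rows is dropped.

SQL:
SELECT a.title, b.name AS agent
FROM tickets a
INNER JOIN agents b ON a.agent_id = b.id

Result:
title          | agent
---------------+------
Wrong timezone | Dana 
Bad redirect   | Zoe  
Login fails    | Zoe  
Missing icon   | Quinn
Race condition | Quinn


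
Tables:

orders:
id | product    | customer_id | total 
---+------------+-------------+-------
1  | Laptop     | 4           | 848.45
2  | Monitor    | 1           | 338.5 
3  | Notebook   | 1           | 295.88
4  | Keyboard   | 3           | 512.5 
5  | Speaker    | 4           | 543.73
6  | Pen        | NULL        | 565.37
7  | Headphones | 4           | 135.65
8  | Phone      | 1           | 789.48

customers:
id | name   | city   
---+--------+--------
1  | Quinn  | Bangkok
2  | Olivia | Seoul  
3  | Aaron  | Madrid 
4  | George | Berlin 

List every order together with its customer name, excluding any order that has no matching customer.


INNER JOIN keeps only orders rows whose customer_id matches an id in customers. Walk through each order:
  - order 1 (Laptop): customer_id=4 -> matches George
  - order 2 (Monitor): customer_id=1 -> matches Quinn
  - order 3 (Notebook): customer_id=1 -> matches Quinn
  - order 4 (Keyboard): customer_id=3 -> matches Aaron
  - order 5 (Speaker): customer_id=4 -> matches George
  - order 6 (Pen): customer_id=NULL, no match -> dropped
  - order 7 (Headphones): customer_id=4 -> matches George
  - order 8 (Phone): customer_id=1 -> matches Quinn
So 1 of 8 rows is dropped.

SQL:
SELECT a.product, b.name AS customer
FROM orders a
INNER JOIN customers b ON a.customer_id = b.id

Result:
product    | customer
-----------+---------
Laptop     | George  
Monitor    | Quinn   
Notebook   | Quinn   
Keyboard   | Aaron   
Speaker    | George  
Headphones | George  
Phone      | Quinn   
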